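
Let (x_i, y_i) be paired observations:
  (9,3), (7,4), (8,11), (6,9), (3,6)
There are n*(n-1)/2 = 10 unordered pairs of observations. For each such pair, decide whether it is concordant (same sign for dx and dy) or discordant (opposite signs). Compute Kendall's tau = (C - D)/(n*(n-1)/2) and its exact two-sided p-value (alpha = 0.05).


Step 1: Enumerate the 10 unordered pairs (i,j) with i<j and classify each by sign(x_j-x_i) * sign(y_j-y_i).
  (1,2):dx=-2,dy=+1->D; (1,3):dx=-1,dy=+8->D; (1,4):dx=-3,dy=+6->D; (1,5):dx=-6,dy=+3->D
  (2,3):dx=+1,dy=+7->C; (2,4):dx=-1,dy=+5->D; (2,5):dx=-4,dy=+2->D; (3,4):dx=-2,dy=-2->C
  (3,5):dx=-5,dy=-5->C; (4,5):dx=-3,dy=-3->C
Step 2: C = 4, D = 6, total pairs = 10.
Step 3: tau = (C - D)/(n(n-1)/2) = (4 - 6)/10 = -0.200000.
Step 4: Exact two-sided p-value (enumerate n! = 120 permutations of y under H0): p = 0.816667.
Step 5: alpha = 0.05. fail to reject H0.

tau_b = -0.2000 (C=4, D=6), p = 0.816667, fail to reject H0.


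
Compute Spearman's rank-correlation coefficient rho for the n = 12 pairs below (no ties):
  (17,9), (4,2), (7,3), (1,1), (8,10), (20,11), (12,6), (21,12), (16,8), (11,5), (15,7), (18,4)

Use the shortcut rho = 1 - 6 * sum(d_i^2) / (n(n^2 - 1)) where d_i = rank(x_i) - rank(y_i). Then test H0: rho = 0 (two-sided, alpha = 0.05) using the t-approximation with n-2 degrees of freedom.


Step 1: Rank x and y separately (midranks; no ties here).
rank(x): 17->9, 4->2, 7->3, 1->1, 8->4, 20->11, 12->6, 21->12, 16->8, 11->5, 15->7, 18->10
rank(y): 9->9, 2->2, 3->3, 1->1, 10->10, 11->11, 6->6, 12->12, 8->8, 5->5, 7->7, 4->4
Step 2: d_i = R_x(i) - R_y(i); compute d_i^2.
  (9-9)^2=0, (2-2)^2=0, (3-3)^2=0, (1-1)^2=0, (4-10)^2=36, (11-11)^2=0, (6-6)^2=0, (12-12)^2=0, (8-8)^2=0, (5-5)^2=0, (7-7)^2=0, (10-4)^2=36
sum(d^2) = 72.
Step 3: rho = 1 - 6*72 / (12*(12^2 - 1)) = 1 - 432/1716 = 0.748252.
Step 4: Under H0, t = rho * sqrt((n-2)/(1-rho^2)) = 3.5667 ~ t(10).
Step 5: Two-sided p-value from the t-distribution with 10 df = 0.005124.
Step 6: alpha = 0.05. reject H0.

rho = 0.7483, p = 0.005124, reject H0 at alpha = 0.05.


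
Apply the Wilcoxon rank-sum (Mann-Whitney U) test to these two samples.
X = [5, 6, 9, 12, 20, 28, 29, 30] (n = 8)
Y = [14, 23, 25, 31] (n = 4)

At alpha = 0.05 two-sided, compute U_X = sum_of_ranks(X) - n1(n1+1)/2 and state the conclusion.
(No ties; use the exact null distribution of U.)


Step 1: Combine and sort all 12 observations; assign midranks.
sorted (value, group): (5,X), (6,X), (9,X), (12,X), (14,Y), (20,X), (23,Y), (25,Y), (28,X), (29,X), (30,X), (31,Y)
ranks: 5->1, 6->2, 9->3, 12->4, 14->5, 20->6, 23->7, 25->8, 28->9, 29->10, 30->11, 31->12
Step 2: Rank sum for X: R1 = 1 + 2 + 3 + 4 + 6 + 9 + 10 + 11 = 46.
Step 3: U_X = R1 - n1(n1+1)/2 = 46 - 8*9/2 = 46 - 36 = 10.
       U_Y = n1*n2 - U_X = 32 - 10 = 22.
Step 4: No ties, so the exact null distribution of U (based on enumerating the C(12,8) = 495 equally likely rank assignments) gives the two-sided p-value.
Step 5: p-value = 0.367677; compare to alpha = 0.05. fail to reject H0.

U_X = 10, p = 0.367677, fail to reject H0 at alpha = 0.05.


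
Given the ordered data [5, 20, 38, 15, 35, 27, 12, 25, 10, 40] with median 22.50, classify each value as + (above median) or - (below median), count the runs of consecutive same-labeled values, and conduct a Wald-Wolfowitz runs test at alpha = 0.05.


Step 1: Compute median = 22.50; label A = above, B = below.
Labels in order: BBABAABABA  (n_A = 5, n_B = 5)
Step 2: Count runs R = 8.
Step 3: Under H0 (random ordering), E[R] = 2*n_A*n_B/(n_A+n_B) + 1 = 2*5*5/10 + 1 = 6.0000.
        Var[R] = 2*n_A*n_B*(2*n_A*n_B - n_A - n_B) / ((n_A+n_B)^2 * (n_A+n_B-1)) = 2000/900 = 2.2222.
        SD[R] = 1.4907.
Step 4: Continuity-corrected z = (R - 0.5 - E[R]) / SD[R] = (8 - 0.5 - 6.0000) / 1.4907 = 1.0062.
Step 5: Two-sided p-value via normal approximation = 2*(1 - Phi(|z|)) = 0.314305.
Step 6: alpha = 0.05. fail to reject H0.

R = 8, z = 1.0062, p = 0.314305, fail to reject H0.


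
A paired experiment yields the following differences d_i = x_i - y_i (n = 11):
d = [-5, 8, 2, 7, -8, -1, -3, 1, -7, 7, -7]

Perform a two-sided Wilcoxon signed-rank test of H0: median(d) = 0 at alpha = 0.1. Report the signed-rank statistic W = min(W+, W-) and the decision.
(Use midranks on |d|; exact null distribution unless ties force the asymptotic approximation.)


Step 1: Drop any zero differences (none here) and take |d_i|.
|d| = [5, 8, 2, 7, 8, 1, 3, 1, 7, 7, 7]
Step 2: Midrank |d_i| (ties get averaged ranks).
ranks: |5|->5, |8|->10.5, |2|->3, |7|->7.5, |8|->10.5, |1|->1.5, |3|->4, |1|->1.5, |7|->7.5, |7|->7.5, |7|->7.5
Step 3: Attach original signs; sum ranks with positive sign and with negative sign.
W+ = 10.5 + 3 + 7.5 + 1.5 + 7.5 = 30
W- = 5 + 10.5 + 1.5 + 4 + 7.5 + 7.5 = 36
(Check: W+ + W- = 66 should equal n(n+1)/2 = 66.)
Step 4: Test statistic W = min(W+, W-) = 30.
Step 5: Ties in |d|, so use the tie-corrected normal approximation.
        E[W] = n(n+1)/4 = 11*12/4 = 33.
        Tie groups: |d|=1 (t=2), |d|=7 (t=4), |d|=8 (t=2); sum(t^3 - t) = 72.
        Var[W] = n(n+1)(2n+1)/24 - sum(t^3-t)/48 = 3036/24 - 72/48 = 125.
        z = (W - E[W]) / sqrt(Var[W]) = (30 - 33) / 11.1803 = -0.2683.
        Two-sided p = 2*Phi(z) = 0.788447.
Step 6: alpha = 0.1. fail to reject H0.

W+ = 30, W- = 36, W = min = 30, p = 0.788447, fail to reject H0.


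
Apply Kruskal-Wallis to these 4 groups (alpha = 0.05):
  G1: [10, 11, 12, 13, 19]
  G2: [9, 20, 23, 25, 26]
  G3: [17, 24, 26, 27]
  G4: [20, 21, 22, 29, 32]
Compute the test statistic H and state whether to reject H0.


Step 1: Combine all N = 19 observations and assign midranks.
sorted (value, group, rank): (9,G2,1), (10,G1,2), (11,G1,3), (12,G1,4), (13,G1,5), (17,G3,6), (19,G1,7), (20,G2,8.5), (20,G4,8.5), (21,G4,10), (22,G4,11), (23,G2,12), (24,G3,13), (25,G2,14), (26,G2,15.5), (26,G3,15.5), (27,G3,17), (29,G4,18), (32,G4,19)
Step 2: Sum ranks within each group.
R_1 = 21 (n_1 = 5)
R_2 = 51 (n_2 = 5)
R_3 = 51.5 (n_3 = 4)
R_4 = 66.5 (n_4 = 5)
Step 3: H = 12/(N(N+1)) * sum(R_i^2/n_i) - 3(N+1)
     = 12/(19*20) * (21^2/5 + 51^2/5 + 51.5^2/4 + 66.5^2/5) - 3*20
     = 0.031579 * 2155.91 - 60
     = 8.081447.
Step 4: Ties present; correction factor C = 1 - 12/(19^3 - 19) = 0.998246. Corrected H = 8.081447 / 0.998246 = 8.095650.
Step 5: Under H0, H ~ chi^2(3); p-value = 0.044076.
Step 6: alpha = 0.05. reject H0.

H = 8.0957, df = 3, p = 0.044076, reject H0.


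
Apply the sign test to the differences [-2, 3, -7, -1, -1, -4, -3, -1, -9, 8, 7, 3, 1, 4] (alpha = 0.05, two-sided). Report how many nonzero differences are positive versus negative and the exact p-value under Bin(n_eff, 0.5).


Step 1: Discard zero differences. Original n = 14; n_eff = number of nonzero differences = 14.
Nonzero differences (with sign): -2, +3, -7, -1, -1, -4, -3, -1, -9, +8, +7, +3, +1, +4
Step 2: Count signs: positive = 6, negative = 8.
Step 3: Under H0: P(positive) = 0.5, so the number of positives S ~ Bin(14, 0.5).
Step 4: Two-sided exact p-value = sum of Bin(14,0.5) probabilities at or below the observed probability = 0.790527.
Step 5: alpha = 0.05. fail to reject H0.

n_eff = 14, pos = 6, neg = 8, p = 0.790527, fail to reject H0.


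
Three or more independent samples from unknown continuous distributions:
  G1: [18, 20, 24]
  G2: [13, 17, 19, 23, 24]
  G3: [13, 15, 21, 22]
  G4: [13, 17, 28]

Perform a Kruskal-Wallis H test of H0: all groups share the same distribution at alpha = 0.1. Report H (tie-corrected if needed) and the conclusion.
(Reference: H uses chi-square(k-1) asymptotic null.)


Step 1: Combine all N = 15 observations and assign midranks.
sorted (value, group, rank): (13,G2,2), (13,G3,2), (13,G4,2), (15,G3,4), (17,G2,5.5), (17,G4,5.5), (18,G1,7), (19,G2,8), (20,G1,9), (21,G3,10), (22,G3,11), (23,G2,12), (24,G1,13.5), (24,G2,13.5), (28,G4,15)
Step 2: Sum ranks within each group.
R_1 = 29.5 (n_1 = 3)
R_2 = 41 (n_2 = 5)
R_3 = 27 (n_3 = 4)
R_4 = 22.5 (n_4 = 3)
Step 3: H = 12/(N(N+1)) * sum(R_i^2/n_i) - 3(N+1)
     = 12/(15*16) * (29.5^2/3 + 41^2/5 + 27^2/4 + 22.5^2/3) - 3*16
     = 0.050000 * 977.283 - 48
     = 0.864167.
Step 4: Ties present; correction factor C = 1 - 36/(15^3 - 15) = 0.989286. Corrected H = 0.864167 / 0.989286 = 0.873526.
Step 5: Under H0, H ~ chi^2(3); p-value = 0.831811.
Step 6: alpha = 0.1. fail to reject H0.

H = 0.8735, df = 3, p = 0.831811, fail to reject H0.


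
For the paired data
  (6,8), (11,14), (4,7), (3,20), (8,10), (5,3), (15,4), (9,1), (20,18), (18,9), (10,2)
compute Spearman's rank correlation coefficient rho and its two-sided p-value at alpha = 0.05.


Step 1: Rank x and y separately (midranks; no ties here).
rank(x): 6->4, 11->8, 4->2, 3->1, 8->5, 5->3, 15->9, 9->6, 20->11, 18->10, 10->7
rank(y): 8->6, 14->9, 7->5, 20->11, 10->8, 3->3, 4->4, 1->1, 18->10, 9->7, 2->2
Step 2: d_i = R_x(i) - R_y(i); compute d_i^2.
  (4-6)^2=4, (8-9)^2=1, (2-5)^2=9, (1-11)^2=100, (5-8)^2=9, (3-3)^2=0, (9-4)^2=25, (6-1)^2=25, (11-10)^2=1, (10-7)^2=9, (7-2)^2=25
sum(d^2) = 208.
Step 3: rho = 1 - 6*208 / (11*(11^2 - 1)) = 1 - 1248/1320 = 0.054545.
Step 4: Under H0, t = rho * sqrt((n-2)/(1-rho^2)) = 0.1639 ~ t(9).
Step 5: Two-sided p-value from the t-distribution with 9 df = 0.873447.
Step 6: alpha = 0.05. fail to reject H0.

rho = 0.0545, p = 0.873447, fail to reject H0 at alpha = 0.05.


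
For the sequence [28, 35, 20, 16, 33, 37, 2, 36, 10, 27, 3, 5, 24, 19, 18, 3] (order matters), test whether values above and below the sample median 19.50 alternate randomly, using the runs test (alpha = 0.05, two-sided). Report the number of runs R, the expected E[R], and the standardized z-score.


Step 1: Compute median = 19.50; label A = above, B = below.
Labels in order: AAABAABABABBABBB  (n_A = 8, n_B = 8)
Step 2: Count runs R = 10.
Step 3: Under H0 (random ordering), E[R] = 2*n_A*n_B/(n_A+n_B) + 1 = 2*8*8/16 + 1 = 9.0000.
        Var[R] = 2*n_A*n_B*(2*n_A*n_B - n_A - n_B) / ((n_A+n_B)^2 * (n_A+n_B-1)) = 14336/3840 = 3.7333.
        SD[R] = 1.9322.
Step 4: Continuity-corrected z = (R - 0.5 - E[R]) / SD[R] = (10 - 0.5 - 9.0000) / 1.9322 = 0.2588.
Step 5: Two-sided p-value via normal approximation = 2*(1 - Phi(|z|)) = 0.795809.
Step 6: alpha = 0.05. fail to reject H0.

R = 10, z = 0.2588, p = 0.795809, fail to reject H0.


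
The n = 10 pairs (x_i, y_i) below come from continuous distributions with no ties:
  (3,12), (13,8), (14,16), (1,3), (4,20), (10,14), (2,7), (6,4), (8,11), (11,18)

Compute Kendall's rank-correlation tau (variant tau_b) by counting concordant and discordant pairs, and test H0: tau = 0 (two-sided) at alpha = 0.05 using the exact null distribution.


Step 1: Enumerate the 45 unordered pairs (i,j) with i<j and classify each by sign(x_j-x_i) * sign(y_j-y_i).
  (1,2):dx=+10,dy=-4->D; (1,3):dx=+11,dy=+4->C; (1,4):dx=-2,dy=-9->C; (1,5):dx=+1,dy=+8->C
  (1,6):dx=+7,dy=+2->C; (1,7):dx=-1,dy=-5->C; (1,8):dx=+3,dy=-8->D; (1,9):dx=+5,dy=-1->D
  (1,10):dx=+8,dy=+6->C; (2,3):dx=+1,dy=+8->C; (2,4):dx=-12,dy=-5->C; (2,5):dx=-9,dy=+12->D
  (2,6):dx=-3,dy=+6->D; (2,7):dx=-11,dy=-1->C; (2,8):dx=-7,dy=-4->C; (2,9):dx=-5,dy=+3->D
  (2,10):dx=-2,dy=+10->D; (3,4):dx=-13,dy=-13->C; (3,5):dx=-10,dy=+4->D; (3,6):dx=-4,dy=-2->C
  (3,7):dx=-12,dy=-9->C; (3,8):dx=-8,dy=-12->C; (3,9):dx=-6,dy=-5->C; (3,10):dx=-3,dy=+2->D
  (4,5):dx=+3,dy=+17->C; (4,6):dx=+9,dy=+11->C; (4,7):dx=+1,dy=+4->C; (4,8):dx=+5,dy=+1->C
  (4,9):dx=+7,dy=+8->C; (4,10):dx=+10,dy=+15->C; (5,6):dx=+6,dy=-6->D; (5,7):dx=-2,dy=-13->C
  (5,8):dx=+2,dy=-16->D; (5,9):dx=+4,dy=-9->D; (5,10):dx=+7,dy=-2->D; (6,7):dx=-8,dy=-7->C
  (6,8):dx=-4,dy=-10->C; (6,9):dx=-2,dy=-3->C; (6,10):dx=+1,dy=+4->C; (7,8):dx=+4,dy=-3->D
  (7,9):dx=+6,dy=+4->C; (7,10):dx=+9,dy=+11->C; (8,9):dx=+2,dy=+7->C; (8,10):dx=+5,dy=+14->C
  (9,10):dx=+3,dy=+7->C
Step 2: C = 31, D = 14, total pairs = 45.
Step 3: tau = (C - D)/(n(n-1)/2) = (31 - 14)/45 = 0.377778.
Step 4: Exact two-sided p-value (enumerate n! = 3628800 permutations of y under H0): p = 0.155742.
Step 5: alpha = 0.05. fail to reject H0.

tau_b = 0.3778 (C=31, D=14), p = 0.155742, fail to reject H0.


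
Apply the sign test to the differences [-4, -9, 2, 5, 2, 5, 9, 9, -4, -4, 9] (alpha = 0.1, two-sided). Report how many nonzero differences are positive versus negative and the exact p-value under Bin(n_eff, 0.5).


Step 1: Discard zero differences. Original n = 11; n_eff = number of nonzero differences = 11.
Nonzero differences (with sign): -4, -9, +2, +5, +2, +5, +9, +9, -4, -4, +9
Step 2: Count signs: positive = 7, negative = 4.
Step 3: Under H0: P(positive) = 0.5, so the number of positives S ~ Bin(11, 0.5).
Step 4: Two-sided exact p-value = sum of Bin(11,0.5) probabilities at or below the observed probability = 0.548828.
Step 5: alpha = 0.1. fail to reject H0.

n_eff = 11, pos = 7, neg = 4, p = 0.548828, fail to reject H0.


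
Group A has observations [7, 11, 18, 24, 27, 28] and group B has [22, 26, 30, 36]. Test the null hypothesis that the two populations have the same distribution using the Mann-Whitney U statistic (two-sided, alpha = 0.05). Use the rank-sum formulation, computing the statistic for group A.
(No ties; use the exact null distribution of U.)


Step 1: Combine and sort all 10 observations; assign midranks.
sorted (value, group): (7,X), (11,X), (18,X), (22,Y), (24,X), (26,Y), (27,X), (28,X), (30,Y), (36,Y)
ranks: 7->1, 11->2, 18->3, 22->4, 24->5, 26->6, 27->7, 28->8, 30->9, 36->10
Step 2: Rank sum for X: R1 = 1 + 2 + 3 + 5 + 7 + 8 = 26.
Step 3: U_X = R1 - n1(n1+1)/2 = 26 - 6*7/2 = 26 - 21 = 5.
       U_Y = n1*n2 - U_X = 24 - 5 = 19.
Step 4: No ties, so the exact null distribution of U (based on enumerating the C(10,6) = 210 equally likely rank assignments) gives the two-sided p-value.
Step 5: p-value = 0.171429; compare to alpha = 0.05. fail to reject H0.

U_X = 5, p = 0.171429, fail to reject H0 at alpha = 0.05.


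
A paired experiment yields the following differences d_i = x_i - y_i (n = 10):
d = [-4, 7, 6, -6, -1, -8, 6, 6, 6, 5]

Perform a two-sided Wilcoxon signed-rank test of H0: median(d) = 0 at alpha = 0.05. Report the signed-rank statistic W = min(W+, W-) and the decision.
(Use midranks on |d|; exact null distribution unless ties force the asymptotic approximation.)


Step 1: Drop any zero differences (none here) and take |d_i|.
|d| = [4, 7, 6, 6, 1, 8, 6, 6, 6, 5]
Step 2: Midrank |d_i| (ties get averaged ranks).
ranks: |4|->2, |7|->9, |6|->6, |6|->6, |1|->1, |8|->10, |6|->6, |6|->6, |6|->6, |5|->3
Step 3: Attach original signs; sum ranks with positive sign and with negative sign.
W+ = 9 + 6 + 6 + 6 + 6 + 3 = 36
W- = 2 + 6 + 1 + 10 = 19
(Check: W+ + W- = 55 should equal n(n+1)/2 = 55.)
Step 4: Test statistic W = min(W+, W-) = 19.
Step 5: Ties in |d|, so use the tie-corrected normal approximation.
        E[W] = n(n+1)/4 = 10*11/4 = 27.5.
        Tie groups: |d|=6 (t=5); sum(t^3 - t) = 120.
        Var[W] = n(n+1)(2n+1)/24 - sum(t^3-t)/48 = 2310/24 - 120/48 = 93.75.
        z = (W - E[W]) / sqrt(Var[W]) = (19 - 27.5) / 9.6825 = -0.8779.
        Two-sided p = 2*Phi(z) = 0.380011.
Step 6: alpha = 0.05. fail to reject H0.

W+ = 36, W- = 19, W = min = 19, p = 0.380011, fail to reject H0.


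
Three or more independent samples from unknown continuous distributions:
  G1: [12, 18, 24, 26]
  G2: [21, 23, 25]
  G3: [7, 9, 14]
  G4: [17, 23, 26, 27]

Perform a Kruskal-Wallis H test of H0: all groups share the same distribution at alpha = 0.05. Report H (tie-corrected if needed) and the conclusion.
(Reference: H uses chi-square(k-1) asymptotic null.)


Step 1: Combine all N = 14 observations and assign midranks.
sorted (value, group, rank): (7,G3,1), (9,G3,2), (12,G1,3), (14,G3,4), (17,G4,5), (18,G1,6), (21,G2,7), (23,G2,8.5), (23,G4,8.5), (24,G1,10), (25,G2,11), (26,G1,12.5), (26,G4,12.5), (27,G4,14)
Step 2: Sum ranks within each group.
R_1 = 31.5 (n_1 = 4)
R_2 = 26.5 (n_2 = 3)
R_3 = 7 (n_3 = 3)
R_4 = 40 (n_4 = 4)
Step 3: H = 12/(N(N+1)) * sum(R_i^2/n_i) - 3(N+1)
     = 12/(14*15) * (31.5^2/4 + 26.5^2/3 + 7^2/3 + 40^2/4) - 3*15
     = 0.057143 * 898.479 - 45
     = 6.341667.
Step 4: Ties present; correction factor C = 1 - 12/(14^3 - 14) = 0.995604. Corrected H = 6.341667 / 0.995604 = 6.369665.
Step 5: Under H0, H ~ chi^2(3); p-value = 0.094947.
Step 6: alpha = 0.05. fail to reject H0.

H = 6.3697, df = 3, p = 0.094947, fail to reject H0.


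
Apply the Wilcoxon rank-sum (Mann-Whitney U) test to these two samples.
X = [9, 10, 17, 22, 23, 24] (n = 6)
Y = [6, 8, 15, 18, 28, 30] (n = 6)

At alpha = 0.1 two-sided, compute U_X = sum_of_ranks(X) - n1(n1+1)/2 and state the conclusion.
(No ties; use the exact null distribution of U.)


Step 1: Combine and sort all 12 observations; assign midranks.
sorted (value, group): (6,Y), (8,Y), (9,X), (10,X), (15,Y), (17,X), (18,Y), (22,X), (23,X), (24,X), (28,Y), (30,Y)
ranks: 6->1, 8->2, 9->3, 10->4, 15->5, 17->6, 18->7, 22->8, 23->9, 24->10, 28->11, 30->12
Step 2: Rank sum for X: R1 = 3 + 4 + 6 + 8 + 9 + 10 = 40.
Step 3: U_X = R1 - n1(n1+1)/2 = 40 - 6*7/2 = 40 - 21 = 19.
       U_Y = n1*n2 - U_X = 36 - 19 = 17.
Step 4: No ties, so the exact null distribution of U (based on enumerating the C(12,6) = 924 equally likely rank assignments) gives the two-sided p-value.
Step 5: p-value = 0.937229; compare to alpha = 0.1. fail to reject H0.

U_X = 19, p = 0.937229, fail to reject H0 at alpha = 0.1.


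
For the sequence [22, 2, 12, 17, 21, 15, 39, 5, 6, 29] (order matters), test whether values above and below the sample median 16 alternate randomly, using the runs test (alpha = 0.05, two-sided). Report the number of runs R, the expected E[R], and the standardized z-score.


Step 1: Compute median = 16; label A = above, B = below.
Labels in order: ABBAABABBA  (n_A = 5, n_B = 5)
Step 2: Count runs R = 7.
Step 3: Under H0 (random ordering), E[R] = 2*n_A*n_B/(n_A+n_B) + 1 = 2*5*5/10 + 1 = 6.0000.
        Var[R] = 2*n_A*n_B*(2*n_A*n_B - n_A - n_B) / ((n_A+n_B)^2 * (n_A+n_B-1)) = 2000/900 = 2.2222.
        SD[R] = 1.4907.
Step 4: Continuity-corrected z = (R - 0.5 - E[R]) / SD[R] = (7 - 0.5 - 6.0000) / 1.4907 = 0.3354.
Step 5: Two-sided p-value via normal approximation = 2*(1 - Phi(|z|)) = 0.737316.
Step 6: alpha = 0.05. fail to reject H0.

R = 7, z = 0.3354, p = 0.737316, fail to reject H0.


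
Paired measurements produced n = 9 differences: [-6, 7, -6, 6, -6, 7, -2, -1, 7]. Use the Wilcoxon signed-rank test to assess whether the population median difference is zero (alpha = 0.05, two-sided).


Step 1: Drop any zero differences (none here) and take |d_i|.
|d| = [6, 7, 6, 6, 6, 7, 2, 1, 7]
Step 2: Midrank |d_i| (ties get averaged ranks).
ranks: |6|->4.5, |7|->8, |6|->4.5, |6|->4.5, |6|->4.5, |7|->8, |2|->2, |1|->1, |7|->8
Step 3: Attach original signs; sum ranks with positive sign and with negative sign.
W+ = 8 + 4.5 + 8 + 8 = 28.5
W- = 4.5 + 4.5 + 4.5 + 2 + 1 = 16.5
(Check: W+ + W- = 45 should equal n(n+1)/2 = 45.)
Step 4: Test statistic W = min(W+, W-) = 16.5.
Step 5: Ties in |d|, so use the tie-corrected normal approximation.
        E[W] = n(n+1)/4 = 9*10/4 = 22.5.
        Tie groups: |d|=6 (t=4), |d|=7 (t=3); sum(t^3 - t) = 84.
        Var[W] = n(n+1)(2n+1)/24 - sum(t^3-t)/48 = 1710/24 - 84/48 = 69.5.
        z = (W - E[W]) / sqrt(Var[W]) = (16.5 - 22.5) / 8.3367 = -0.7197.
        Two-sided p = 2*Phi(z) = 0.471702.
Step 6: alpha = 0.05. fail to reject H0.

W+ = 28.5, W- = 16.5, W = min = 16.5, p = 0.471702, fail to reject H0.


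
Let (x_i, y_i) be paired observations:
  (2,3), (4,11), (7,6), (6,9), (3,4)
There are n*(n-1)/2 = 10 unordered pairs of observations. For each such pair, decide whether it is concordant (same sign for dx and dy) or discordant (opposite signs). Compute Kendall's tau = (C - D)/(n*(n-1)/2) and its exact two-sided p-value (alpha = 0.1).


Step 1: Enumerate the 10 unordered pairs (i,j) with i<j and classify each by sign(x_j-x_i) * sign(y_j-y_i).
  (1,2):dx=+2,dy=+8->C; (1,3):dx=+5,dy=+3->C; (1,4):dx=+4,dy=+6->C; (1,5):dx=+1,dy=+1->C
  (2,3):dx=+3,dy=-5->D; (2,4):dx=+2,dy=-2->D; (2,5):dx=-1,dy=-7->C; (3,4):dx=-1,dy=+3->D
  (3,5):dx=-4,dy=-2->C; (4,5):dx=-3,dy=-5->C
Step 2: C = 7, D = 3, total pairs = 10.
Step 3: tau = (C - D)/(n(n-1)/2) = (7 - 3)/10 = 0.400000.
Step 4: Exact two-sided p-value (enumerate n! = 120 permutations of y under H0): p = 0.483333.
Step 5: alpha = 0.1. fail to reject H0.

tau_b = 0.4000 (C=7, D=3), p = 0.483333, fail to reject H0.


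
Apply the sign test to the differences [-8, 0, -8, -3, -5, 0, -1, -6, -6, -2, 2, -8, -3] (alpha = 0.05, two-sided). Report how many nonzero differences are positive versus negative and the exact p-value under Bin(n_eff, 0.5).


Step 1: Discard zero differences. Original n = 13; n_eff = number of nonzero differences = 11.
Nonzero differences (with sign): -8, -8, -3, -5, -1, -6, -6, -2, +2, -8, -3
Step 2: Count signs: positive = 1, negative = 10.
Step 3: Under H0: P(positive) = 0.5, so the number of positives S ~ Bin(11, 0.5).
Step 4: Two-sided exact p-value = sum of Bin(11,0.5) probabilities at or below the observed probability = 0.011719.
Step 5: alpha = 0.05. reject H0.

n_eff = 11, pos = 1, neg = 10, p = 0.011719, reject H0.


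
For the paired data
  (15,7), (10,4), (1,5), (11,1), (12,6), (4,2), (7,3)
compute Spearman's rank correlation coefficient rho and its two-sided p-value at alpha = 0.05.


Step 1: Rank x and y separately (midranks; no ties here).
rank(x): 15->7, 10->4, 1->1, 11->5, 12->6, 4->2, 7->3
rank(y): 7->7, 4->4, 5->5, 1->1, 6->6, 2->2, 3->3
Step 2: d_i = R_x(i) - R_y(i); compute d_i^2.
  (7-7)^2=0, (4-4)^2=0, (1-5)^2=16, (5-1)^2=16, (6-6)^2=0, (2-2)^2=0, (3-3)^2=0
sum(d^2) = 32.
Step 3: rho = 1 - 6*32 / (7*(7^2 - 1)) = 1 - 192/336 = 0.428571.
Step 4: Under H0, t = rho * sqrt((n-2)/(1-rho^2)) = 1.0607 ~ t(5).
Step 5: Two-sided p-value from the t-distribution with 5 df = 0.337368.
Step 6: alpha = 0.05. fail to reject H0.

rho = 0.4286, p = 0.337368, fail to reject H0 at alpha = 0.05.


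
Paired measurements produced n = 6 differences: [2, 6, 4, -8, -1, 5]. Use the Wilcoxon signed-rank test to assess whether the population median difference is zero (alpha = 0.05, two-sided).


Step 1: Drop any zero differences (none here) and take |d_i|.
|d| = [2, 6, 4, 8, 1, 5]
Step 2: Midrank |d_i| (ties get averaged ranks).
ranks: |2|->2, |6|->5, |4|->3, |8|->6, |1|->1, |5|->4
Step 3: Attach original signs; sum ranks with positive sign and with negative sign.
W+ = 2 + 5 + 3 + 4 = 14
W- = 6 + 1 = 7
(Check: W+ + W- = 21 should equal n(n+1)/2 = 21.)
Step 4: Test statistic W = min(W+, W-) = 7.
Step 5: No ties, so the exact null distribution over the 2^6 = 64 sign assignments gives the two-sided p-value = 0.562500.
Step 6: alpha = 0.05. fail to reject H0.

W+ = 14, W- = 7, W = min = 7, p = 0.562500, fail to reject H0.


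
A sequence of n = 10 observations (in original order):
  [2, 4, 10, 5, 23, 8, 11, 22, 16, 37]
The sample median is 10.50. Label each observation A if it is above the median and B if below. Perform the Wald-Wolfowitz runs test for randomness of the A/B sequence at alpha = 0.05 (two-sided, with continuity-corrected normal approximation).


Step 1: Compute median = 10.50; label A = above, B = below.
Labels in order: BBBBABAAAA  (n_A = 5, n_B = 5)
Step 2: Count runs R = 4.
Step 3: Under H0 (random ordering), E[R] = 2*n_A*n_B/(n_A+n_B) + 1 = 2*5*5/10 + 1 = 6.0000.
        Var[R] = 2*n_A*n_B*(2*n_A*n_B - n_A - n_B) / ((n_A+n_B)^2 * (n_A+n_B-1)) = 2000/900 = 2.2222.
        SD[R] = 1.4907.
Step 4: Continuity-corrected z = (R + 0.5 - E[R]) / SD[R] = (4 + 0.5 - 6.0000) / 1.4907 = -1.0062.
Step 5: Two-sided p-value via normal approximation = 2*(1 - Phi(|z|)) = 0.314305.
Step 6: alpha = 0.05. fail to reject H0.

R = 4, z = -1.0062, p = 0.314305, fail to reject H0.


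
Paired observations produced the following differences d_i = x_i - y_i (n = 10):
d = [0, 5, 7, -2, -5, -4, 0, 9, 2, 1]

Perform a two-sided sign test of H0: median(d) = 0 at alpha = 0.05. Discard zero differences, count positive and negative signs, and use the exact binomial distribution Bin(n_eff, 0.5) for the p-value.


Step 1: Discard zero differences. Original n = 10; n_eff = number of nonzero differences = 8.
Nonzero differences (with sign): +5, +7, -2, -5, -4, +9, +2, +1
Step 2: Count signs: positive = 5, negative = 3.
Step 3: Under H0: P(positive) = 0.5, so the number of positives S ~ Bin(8, 0.5).
Step 4: Two-sided exact p-value = sum of Bin(8,0.5) probabilities at or below the observed probability = 0.726562.
Step 5: alpha = 0.05. fail to reject H0.

n_eff = 8, pos = 5, neg = 3, p = 0.726562, fail to reject H0.


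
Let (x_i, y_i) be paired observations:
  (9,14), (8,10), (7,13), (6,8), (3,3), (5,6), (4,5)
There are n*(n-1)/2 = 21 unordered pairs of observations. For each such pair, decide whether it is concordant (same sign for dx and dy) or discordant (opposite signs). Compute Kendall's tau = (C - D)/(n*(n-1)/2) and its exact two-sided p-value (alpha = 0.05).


Step 1: Enumerate the 21 unordered pairs (i,j) with i<j and classify each by sign(x_j-x_i) * sign(y_j-y_i).
  (1,2):dx=-1,dy=-4->C; (1,3):dx=-2,dy=-1->C; (1,4):dx=-3,dy=-6->C; (1,5):dx=-6,dy=-11->C
  (1,6):dx=-4,dy=-8->C; (1,7):dx=-5,dy=-9->C; (2,3):dx=-1,dy=+3->D; (2,4):dx=-2,dy=-2->C
  (2,5):dx=-5,dy=-7->C; (2,6):dx=-3,dy=-4->C; (2,7):dx=-4,dy=-5->C; (3,4):dx=-1,dy=-5->C
  (3,5):dx=-4,dy=-10->C; (3,6):dx=-2,dy=-7->C; (3,7):dx=-3,dy=-8->C; (4,5):dx=-3,dy=-5->C
  (4,6):dx=-1,dy=-2->C; (4,7):dx=-2,dy=-3->C; (5,6):dx=+2,dy=+3->C; (5,7):dx=+1,dy=+2->C
  (6,7):dx=-1,dy=-1->C
Step 2: C = 20, D = 1, total pairs = 21.
Step 3: tau = (C - D)/(n(n-1)/2) = (20 - 1)/21 = 0.904762.
Step 4: Exact two-sided p-value (enumerate n! = 5040 permutations of y under H0): p = 0.002778.
Step 5: alpha = 0.05. reject H0.

tau_b = 0.9048 (C=20, D=1), p = 0.002778, reject H0.


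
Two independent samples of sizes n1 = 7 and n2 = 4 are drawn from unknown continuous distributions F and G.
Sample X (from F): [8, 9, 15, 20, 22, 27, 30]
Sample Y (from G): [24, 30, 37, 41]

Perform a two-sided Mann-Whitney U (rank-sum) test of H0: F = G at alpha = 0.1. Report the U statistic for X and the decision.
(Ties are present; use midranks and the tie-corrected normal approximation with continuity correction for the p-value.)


Step 1: Combine and sort all 11 observations; assign midranks.
sorted (value, group): (8,X), (9,X), (15,X), (20,X), (22,X), (24,Y), (27,X), (30,X), (30,Y), (37,Y), (41,Y)
ranks: 8->1, 9->2, 15->3, 20->4, 22->5, 24->6, 27->7, 30->8.5, 30->8.5, 37->10, 41->11
Step 2: Rank sum for X: R1 = 1 + 2 + 3 + 4 + 5 + 7 + 8.5 = 30.5.
Step 3: U_X = R1 - n1(n1+1)/2 = 30.5 - 7*8/2 = 30.5 - 28 = 2.5.
       U_Y = n1*n2 - U_X = 28 - 2.5 = 25.5.
Step 4: Ties are present, so use the tie-corrected normal approximation (with continuity correction) for the p-value.
Step 5: p-value = 0.037202; compare to alpha = 0.1. reject H0.

U_X = 2.5, p = 0.037202, reject H0 at alpha = 0.1.


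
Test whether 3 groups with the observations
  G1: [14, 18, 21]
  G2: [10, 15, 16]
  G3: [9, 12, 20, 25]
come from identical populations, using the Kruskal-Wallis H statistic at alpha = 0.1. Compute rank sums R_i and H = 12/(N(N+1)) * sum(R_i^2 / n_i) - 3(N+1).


Step 1: Combine all N = 10 observations and assign midranks.
sorted (value, group, rank): (9,G3,1), (10,G2,2), (12,G3,3), (14,G1,4), (15,G2,5), (16,G2,6), (18,G1,7), (20,G3,8), (21,G1,9), (25,G3,10)
Step 2: Sum ranks within each group.
R_1 = 20 (n_1 = 3)
R_2 = 13 (n_2 = 3)
R_3 = 22 (n_3 = 4)
Step 3: H = 12/(N(N+1)) * sum(R_i^2/n_i) - 3(N+1)
     = 12/(10*11) * (20^2/3 + 13^2/3 + 22^2/4) - 3*11
     = 0.109091 * 310.667 - 33
     = 0.890909.
Step 4: No ties, so H is used without correction.
Step 5: Under H0, H ~ chi^2(2); p-value = 0.640533.
Step 6: alpha = 0.1. fail to reject H0.

H = 0.8909, df = 2, p = 0.640533, fail to reject H0.


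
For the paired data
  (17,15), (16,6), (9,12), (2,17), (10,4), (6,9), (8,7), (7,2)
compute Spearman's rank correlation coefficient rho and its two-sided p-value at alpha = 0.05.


Step 1: Rank x and y separately (midranks; no ties here).
rank(x): 17->8, 16->7, 9->5, 2->1, 10->6, 6->2, 8->4, 7->3
rank(y): 15->7, 6->3, 12->6, 17->8, 4->2, 9->5, 7->4, 2->1
Step 2: d_i = R_x(i) - R_y(i); compute d_i^2.
  (8-7)^2=1, (7-3)^2=16, (5-6)^2=1, (1-8)^2=49, (6-2)^2=16, (2-5)^2=9, (4-4)^2=0, (3-1)^2=4
sum(d^2) = 96.
Step 3: rho = 1 - 6*96 / (8*(8^2 - 1)) = 1 - 576/504 = -0.142857.
Step 4: Under H0, t = rho * sqrt((n-2)/(1-rho^2)) = -0.3536 ~ t(6).
Step 5: Two-sided p-value from the t-distribution with 6 df = 0.735765.
Step 6: alpha = 0.05. fail to reject H0.

rho = -0.1429, p = 0.735765, fail to reject H0 at alpha = 0.05.


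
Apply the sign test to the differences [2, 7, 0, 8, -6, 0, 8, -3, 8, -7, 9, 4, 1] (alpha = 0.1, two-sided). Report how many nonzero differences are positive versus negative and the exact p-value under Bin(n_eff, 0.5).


Step 1: Discard zero differences. Original n = 13; n_eff = number of nonzero differences = 11.
Nonzero differences (with sign): +2, +7, +8, -6, +8, -3, +8, -7, +9, +4, +1
Step 2: Count signs: positive = 8, negative = 3.
Step 3: Under H0: P(positive) = 0.5, so the number of positives S ~ Bin(11, 0.5).
Step 4: Two-sided exact p-value = sum of Bin(11,0.5) probabilities at or below the observed probability = 0.226562.
Step 5: alpha = 0.1. fail to reject H0.

n_eff = 11, pos = 8, neg = 3, p = 0.226562, fail to reject H0.


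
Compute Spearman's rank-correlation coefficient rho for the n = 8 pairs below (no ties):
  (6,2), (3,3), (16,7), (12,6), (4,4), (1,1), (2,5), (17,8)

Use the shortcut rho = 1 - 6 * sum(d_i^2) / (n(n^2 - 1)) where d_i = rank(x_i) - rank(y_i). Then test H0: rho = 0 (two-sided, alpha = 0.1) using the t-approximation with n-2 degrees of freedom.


Step 1: Rank x and y separately (midranks; no ties here).
rank(x): 6->5, 3->3, 16->7, 12->6, 4->4, 1->1, 2->2, 17->8
rank(y): 2->2, 3->3, 7->7, 6->6, 4->4, 1->1, 5->5, 8->8
Step 2: d_i = R_x(i) - R_y(i); compute d_i^2.
  (5-2)^2=9, (3-3)^2=0, (7-7)^2=0, (6-6)^2=0, (4-4)^2=0, (1-1)^2=0, (2-5)^2=9, (8-8)^2=0
sum(d^2) = 18.
Step 3: rho = 1 - 6*18 / (8*(8^2 - 1)) = 1 - 108/504 = 0.785714.
Step 4: Under H0, t = rho * sqrt((n-2)/(1-rho^2)) = 3.1113 ~ t(6).
Step 5: Two-sided p-value from the t-distribution with 6 df = 0.020815.
Step 6: alpha = 0.1. reject H0.

rho = 0.7857, p = 0.020815, reject H0 at alpha = 0.1.


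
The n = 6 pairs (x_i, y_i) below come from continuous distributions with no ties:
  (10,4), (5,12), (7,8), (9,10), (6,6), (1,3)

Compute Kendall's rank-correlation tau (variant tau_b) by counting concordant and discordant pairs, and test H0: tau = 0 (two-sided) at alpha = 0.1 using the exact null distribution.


Step 1: Enumerate the 15 unordered pairs (i,j) with i<j and classify each by sign(x_j-x_i) * sign(y_j-y_i).
  (1,2):dx=-5,dy=+8->D; (1,3):dx=-3,dy=+4->D; (1,4):dx=-1,dy=+6->D; (1,5):dx=-4,dy=+2->D
  (1,6):dx=-9,dy=-1->C; (2,3):dx=+2,dy=-4->D; (2,4):dx=+4,dy=-2->D; (2,5):dx=+1,dy=-6->D
  (2,6):dx=-4,dy=-9->C; (3,4):dx=+2,dy=+2->C; (3,5):dx=-1,dy=-2->C; (3,6):dx=-6,dy=-5->C
  (4,5):dx=-3,dy=-4->C; (4,6):dx=-8,dy=-7->C; (5,6):dx=-5,dy=-3->C
Step 2: C = 8, D = 7, total pairs = 15.
Step 3: tau = (C - D)/(n(n-1)/2) = (8 - 7)/15 = 0.066667.
Step 4: Exact two-sided p-value (enumerate n! = 720 permutations of y under H0): p = 1.000000.
Step 5: alpha = 0.1. fail to reject H0.

tau_b = 0.0667 (C=8, D=7), p = 1.000000, fail to reject H0.


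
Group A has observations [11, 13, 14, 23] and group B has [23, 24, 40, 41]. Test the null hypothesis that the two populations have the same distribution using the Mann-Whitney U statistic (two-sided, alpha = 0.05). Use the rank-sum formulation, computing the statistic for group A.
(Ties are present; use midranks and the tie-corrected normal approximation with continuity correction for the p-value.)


Step 1: Combine and sort all 8 observations; assign midranks.
sorted (value, group): (11,X), (13,X), (14,X), (23,X), (23,Y), (24,Y), (40,Y), (41,Y)
ranks: 11->1, 13->2, 14->3, 23->4.5, 23->4.5, 24->6, 40->7, 41->8
Step 2: Rank sum for X: R1 = 1 + 2 + 3 + 4.5 = 10.5.
Step 3: U_X = R1 - n1(n1+1)/2 = 10.5 - 4*5/2 = 10.5 - 10 = 0.5.
       U_Y = n1*n2 - U_X = 16 - 0.5 = 15.5.
Step 4: Ties are present, so use the tie-corrected normal approximation (with continuity correction) for the p-value.
Step 5: p-value = 0.042066; compare to alpha = 0.05. reject H0.

U_X = 0.5, p = 0.042066, reject H0 at alpha = 0.05.


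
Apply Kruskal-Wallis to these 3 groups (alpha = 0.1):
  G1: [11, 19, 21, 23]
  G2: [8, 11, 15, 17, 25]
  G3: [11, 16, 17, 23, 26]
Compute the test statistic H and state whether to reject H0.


Step 1: Combine all N = 14 observations and assign midranks.
sorted (value, group, rank): (8,G2,1), (11,G1,3), (11,G2,3), (11,G3,3), (15,G2,5), (16,G3,6), (17,G2,7.5), (17,G3,7.5), (19,G1,9), (21,G1,10), (23,G1,11.5), (23,G3,11.5), (25,G2,13), (26,G3,14)
Step 2: Sum ranks within each group.
R_1 = 33.5 (n_1 = 4)
R_2 = 29.5 (n_2 = 5)
R_3 = 42 (n_3 = 5)
Step 3: H = 12/(N(N+1)) * sum(R_i^2/n_i) - 3(N+1)
     = 12/(14*15) * (33.5^2/4 + 29.5^2/5 + 42^2/5) - 3*15
     = 0.057143 * 807.413 - 45
     = 1.137857.
Step 4: Ties present; correction factor C = 1 - 36/(14^3 - 14) = 0.986813. Corrected H = 1.137857 / 0.986813 = 1.153062.
Step 5: Under H0, H ~ chi^2(2); p-value = 0.561844.
Step 6: alpha = 0.1. fail to reject H0.

H = 1.1531, df = 2, p = 0.561844, fail to reject H0.


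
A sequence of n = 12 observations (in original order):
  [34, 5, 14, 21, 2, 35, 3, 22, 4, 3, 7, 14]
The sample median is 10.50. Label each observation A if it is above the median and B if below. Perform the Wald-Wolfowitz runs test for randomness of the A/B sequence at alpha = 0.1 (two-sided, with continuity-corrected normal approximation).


Step 1: Compute median = 10.50; label A = above, B = below.
Labels in order: ABAABABABBBA  (n_A = 6, n_B = 6)
Step 2: Count runs R = 9.
Step 3: Under H0 (random ordering), E[R] = 2*n_A*n_B/(n_A+n_B) + 1 = 2*6*6/12 + 1 = 7.0000.
        Var[R] = 2*n_A*n_B*(2*n_A*n_B - n_A - n_B) / ((n_A+n_B)^2 * (n_A+n_B-1)) = 4320/1584 = 2.7273.
        SD[R] = 1.6514.
Step 4: Continuity-corrected z = (R - 0.5 - E[R]) / SD[R] = (9 - 0.5 - 7.0000) / 1.6514 = 0.9083.
Step 5: Two-sided p-value via normal approximation = 2*(1 - Phi(|z|)) = 0.363722.
Step 6: alpha = 0.1. fail to reject H0.

R = 9, z = 0.9083, p = 0.363722, fail to reject H0.


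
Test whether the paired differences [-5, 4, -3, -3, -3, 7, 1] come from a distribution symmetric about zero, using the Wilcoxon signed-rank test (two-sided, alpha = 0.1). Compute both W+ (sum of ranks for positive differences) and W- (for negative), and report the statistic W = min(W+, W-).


Step 1: Drop any zero differences (none here) and take |d_i|.
|d| = [5, 4, 3, 3, 3, 7, 1]
Step 2: Midrank |d_i| (ties get averaged ranks).
ranks: |5|->6, |4|->5, |3|->3, |3|->3, |3|->3, |7|->7, |1|->1
Step 3: Attach original signs; sum ranks with positive sign and with negative sign.
W+ = 5 + 7 + 1 = 13
W- = 6 + 3 + 3 + 3 = 15
(Check: W+ + W- = 28 should equal n(n+1)/2 = 28.)
Step 4: Test statistic W = min(W+, W-) = 13.
Step 5: Ties in |d|, so use the tie-corrected normal approximation.
        E[W] = n(n+1)/4 = 7*8/4 = 14.
        Tie groups: |d|=3 (t=3); sum(t^3 - t) = 24.
        Var[W] = n(n+1)(2n+1)/24 - sum(t^3-t)/48 = 840/24 - 24/48 = 34.5.
        z = (W - E[W]) / sqrt(Var[W]) = (13 - 14) / 5.8737 = -0.1703.
        Two-sided p = 2*Phi(z) = 0.864813.
Step 6: alpha = 0.1. fail to reject H0.

W+ = 13, W- = 15, W = min = 13, p = 0.864813, fail to reject H0.


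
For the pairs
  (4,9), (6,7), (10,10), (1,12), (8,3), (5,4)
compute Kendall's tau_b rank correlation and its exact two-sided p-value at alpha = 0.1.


Step 1: Enumerate the 15 unordered pairs (i,j) with i<j and classify each by sign(x_j-x_i) * sign(y_j-y_i).
  (1,2):dx=+2,dy=-2->D; (1,3):dx=+6,dy=+1->C; (1,4):dx=-3,dy=+3->D; (1,5):dx=+4,dy=-6->D
  (1,6):dx=+1,dy=-5->D; (2,3):dx=+4,dy=+3->C; (2,4):dx=-5,dy=+5->D; (2,5):dx=+2,dy=-4->D
  (2,6):dx=-1,dy=-3->C; (3,4):dx=-9,dy=+2->D; (3,5):dx=-2,dy=-7->C; (3,6):dx=-5,dy=-6->C
  (4,5):dx=+7,dy=-9->D; (4,6):dx=+4,dy=-8->D; (5,6):dx=-3,dy=+1->D
Step 2: C = 5, D = 10, total pairs = 15.
Step 3: tau = (C - D)/(n(n-1)/2) = (5 - 10)/15 = -0.333333.
Step 4: Exact two-sided p-value (enumerate n! = 720 permutations of y under H0): p = 0.469444.
Step 5: alpha = 0.1. fail to reject H0.

tau_b = -0.3333 (C=5, D=10), p = 0.469444, fail to reject H0.


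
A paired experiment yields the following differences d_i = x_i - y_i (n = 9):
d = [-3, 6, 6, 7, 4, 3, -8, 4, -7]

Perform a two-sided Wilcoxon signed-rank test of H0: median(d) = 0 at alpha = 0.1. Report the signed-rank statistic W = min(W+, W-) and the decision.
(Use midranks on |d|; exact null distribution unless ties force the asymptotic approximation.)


Step 1: Drop any zero differences (none here) and take |d_i|.
|d| = [3, 6, 6, 7, 4, 3, 8, 4, 7]
Step 2: Midrank |d_i| (ties get averaged ranks).
ranks: |3|->1.5, |6|->5.5, |6|->5.5, |7|->7.5, |4|->3.5, |3|->1.5, |8|->9, |4|->3.5, |7|->7.5
Step 3: Attach original signs; sum ranks with positive sign and with negative sign.
W+ = 5.5 + 5.5 + 7.5 + 3.5 + 1.5 + 3.5 = 27
W- = 1.5 + 9 + 7.5 = 18
(Check: W+ + W- = 45 should equal n(n+1)/2 = 45.)
Step 4: Test statistic W = min(W+, W-) = 18.
Step 5: Ties in |d|, so use the tie-corrected normal approximation.
        E[W] = n(n+1)/4 = 9*10/4 = 22.5.
        Tie groups: |d|=3 (t=2), |d|=4 (t=2), |d|=6 (t=2), |d|=7 (t=2); sum(t^3 - t) = 24.
        Var[W] = n(n+1)(2n+1)/24 - sum(t^3-t)/48 = 1710/24 - 24/48 = 70.75.
        z = (W - E[W]) / sqrt(Var[W]) = (18 - 22.5) / 8.4113 = -0.5350.
        Two-sided p = 2*Phi(z) = 0.592654.
Step 6: alpha = 0.1. fail to reject H0.

W+ = 27, W- = 18, W = min = 18, p = 0.592654, fail to reject H0.


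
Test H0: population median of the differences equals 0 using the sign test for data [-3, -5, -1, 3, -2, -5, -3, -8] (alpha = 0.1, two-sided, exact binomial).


Step 1: Discard zero differences. Original n = 8; n_eff = number of nonzero differences = 8.
Nonzero differences (with sign): -3, -5, -1, +3, -2, -5, -3, -8
Step 2: Count signs: positive = 1, negative = 7.
Step 3: Under H0: P(positive) = 0.5, so the number of positives S ~ Bin(8, 0.5).
Step 4: Two-sided exact p-value = sum of Bin(8,0.5) probabilities at or below the observed probability = 0.070312.
Step 5: alpha = 0.1. reject H0.

n_eff = 8, pos = 1, neg = 7, p = 0.070312, reject H0.


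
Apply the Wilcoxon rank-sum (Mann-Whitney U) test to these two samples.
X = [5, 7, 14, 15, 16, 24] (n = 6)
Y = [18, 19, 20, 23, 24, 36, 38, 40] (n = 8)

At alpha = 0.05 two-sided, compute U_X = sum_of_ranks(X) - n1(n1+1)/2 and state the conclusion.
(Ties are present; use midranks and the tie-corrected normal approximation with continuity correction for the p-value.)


Step 1: Combine and sort all 14 observations; assign midranks.
sorted (value, group): (5,X), (7,X), (14,X), (15,X), (16,X), (18,Y), (19,Y), (20,Y), (23,Y), (24,X), (24,Y), (36,Y), (38,Y), (40,Y)
ranks: 5->1, 7->2, 14->3, 15->4, 16->5, 18->6, 19->7, 20->8, 23->9, 24->10.5, 24->10.5, 36->12, 38->13, 40->14
Step 2: Rank sum for X: R1 = 1 + 2 + 3 + 4 + 5 + 10.5 = 25.5.
Step 3: U_X = R1 - n1(n1+1)/2 = 25.5 - 6*7/2 = 25.5 - 21 = 4.5.
       U_Y = n1*n2 - U_X = 48 - 4.5 = 43.5.
Step 4: Ties are present, so use the tie-corrected normal approximation (with continuity correction) for the p-value.
Step 5: p-value = 0.014065; compare to alpha = 0.05. reject H0.

U_X = 4.5, p = 0.014065, reject H0 at alpha = 0.05.


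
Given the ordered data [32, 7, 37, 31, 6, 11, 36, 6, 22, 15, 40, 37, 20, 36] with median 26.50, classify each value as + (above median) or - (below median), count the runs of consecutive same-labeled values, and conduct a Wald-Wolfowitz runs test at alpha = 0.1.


Step 1: Compute median = 26.50; label A = above, B = below.
Labels in order: ABAABBABBBAABA  (n_A = 7, n_B = 7)
Step 2: Count runs R = 9.
Step 3: Under H0 (random ordering), E[R] = 2*n_A*n_B/(n_A+n_B) + 1 = 2*7*7/14 + 1 = 8.0000.
        Var[R] = 2*n_A*n_B*(2*n_A*n_B - n_A - n_B) / ((n_A+n_B)^2 * (n_A+n_B-1)) = 8232/2548 = 3.2308.
        SD[R] = 1.7974.
Step 4: Continuity-corrected z = (R - 0.5 - E[R]) / SD[R] = (9 - 0.5 - 8.0000) / 1.7974 = 0.2782.
Step 5: Two-sided p-value via normal approximation = 2*(1 - Phi(|z|)) = 0.780879.
Step 6: alpha = 0.1. fail to reject H0.

R = 9, z = 0.2782, p = 0.780879, fail to reject H0.


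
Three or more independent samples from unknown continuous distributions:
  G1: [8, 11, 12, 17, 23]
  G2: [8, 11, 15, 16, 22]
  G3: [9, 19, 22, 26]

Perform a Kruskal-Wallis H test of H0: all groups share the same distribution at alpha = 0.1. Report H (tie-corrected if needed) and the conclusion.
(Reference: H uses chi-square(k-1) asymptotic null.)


Step 1: Combine all N = 14 observations and assign midranks.
sorted (value, group, rank): (8,G1,1.5), (8,G2,1.5), (9,G3,3), (11,G1,4.5), (11,G2,4.5), (12,G1,6), (15,G2,7), (16,G2,8), (17,G1,9), (19,G3,10), (22,G2,11.5), (22,G3,11.5), (23,G1,13), (26,G3,14)
Step 2: Sum ranks within each group.
R_1 = 34 (n_1 = 5)
R_2 = 32.5 (n_2 = 5)
R_3 = 38.5 (n_3 = 4)
Step 3: H = 12/(N(N+1)) * sum(R_i^2/n_i) - 3(N+1)
     = 12/(14*15) * (34^2/5 + 32.5^2/5 + 38.5^2/4) - 3*15
     = 0.057143 * 813.013 - 45
     = 1.457857.
Step 4: Ties present; correction factor C = 1 - 18/(14^3 - 14) = 0.993407. Corrected H = 1.457857 / 0.993407 = 1.467533.
Step 5: Under H0, H ~ chi^2(2); p-value = 0.480097.
Step 6: alpha = 0.1. fail to reject H0.

H = 1.4675, df = 2, p = 0.480097, fail to reject H0.
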